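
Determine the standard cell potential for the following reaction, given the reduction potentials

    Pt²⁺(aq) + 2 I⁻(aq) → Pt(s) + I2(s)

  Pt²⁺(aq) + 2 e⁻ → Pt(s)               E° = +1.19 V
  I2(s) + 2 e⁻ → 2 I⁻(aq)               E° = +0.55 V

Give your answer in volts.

+0.64 V

Pt²⁺(aq) gains electrons, so the Pt²⁺/Pt couple is the cathode; the I₂/I⁻ couple is the anode.
E°cell = E°(cathode) − E°(anode) = +1.19 − (+0.55) = +0.64 V.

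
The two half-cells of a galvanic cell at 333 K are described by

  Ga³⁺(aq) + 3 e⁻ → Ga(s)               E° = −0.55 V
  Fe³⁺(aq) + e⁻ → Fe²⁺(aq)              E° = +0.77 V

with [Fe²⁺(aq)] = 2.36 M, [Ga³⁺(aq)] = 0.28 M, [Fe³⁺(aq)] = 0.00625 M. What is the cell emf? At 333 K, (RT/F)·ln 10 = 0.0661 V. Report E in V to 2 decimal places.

+1.16 V

The Fe³⁺/Fe²⁺ couple has the more positive E°, so it is the cathode; Ga³⁺/Ga is the anode.
The standard potential is +0.77 − (−0.55) = +1.32 V and the balanced reaction transfers n = 3 electrons.
For the overall reaction 3 Fe³⁺(aq) + Ga(s) → 3 Fe²⁺(aq) + Ga³⁺(aq), Q = ([Fe²⁺(aq)]^3·[Ga³⁺(aq)]) / [Fe³⁺(aq)]^3 = 1.51×10^7, giving log Q = 7.178.
Applying E = E° − (RT ln10/nF)·log Q gives +1.32 − (0.0661/3)(7.178) = +1.16 V.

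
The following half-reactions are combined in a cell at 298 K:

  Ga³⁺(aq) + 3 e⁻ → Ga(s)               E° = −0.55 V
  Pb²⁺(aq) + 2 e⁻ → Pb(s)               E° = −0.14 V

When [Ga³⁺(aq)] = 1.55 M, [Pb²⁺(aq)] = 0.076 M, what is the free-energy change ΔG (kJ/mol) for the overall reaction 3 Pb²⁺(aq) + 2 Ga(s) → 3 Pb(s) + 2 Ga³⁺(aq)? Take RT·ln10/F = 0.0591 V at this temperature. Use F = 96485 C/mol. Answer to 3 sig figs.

−216 kJ/mol

With Pb²⁺/Pb reduced at the cathode, E°cell = −0.14 − (−0.55) = +0.41 V and n = 6.
Q = [Ga³⁺(aq)]^2 / [Pb²⁺(aq)]^3 = 5.47×10^3, so log Q = 3.738 and E = +0.41 − (0.0591/6)(3.738) = +0.3732 V.
Finally ΔG = −nFE = −(6)(96485 C/mol)(+0.3732 V) = −216 kJ/mol.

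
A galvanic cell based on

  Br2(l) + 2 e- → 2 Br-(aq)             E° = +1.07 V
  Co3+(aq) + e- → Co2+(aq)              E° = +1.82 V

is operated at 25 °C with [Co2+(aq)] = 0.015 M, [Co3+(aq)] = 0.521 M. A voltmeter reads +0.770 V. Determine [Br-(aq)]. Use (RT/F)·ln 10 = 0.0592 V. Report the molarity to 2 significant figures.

0.063 M

The Co³⁺/Co²⁺ couple has the larger reduction potential, so it is the cathode: E°cell = +1.82 − (+1.07) = +0.75 V and n = 2.
Since E = E° − (0.0592/n)·log Q, log Q = n(E° − E)/0.0592 = −0.676.
Balancing electrons gives 2 Co3+(aq) + 2 Br-(aq) → 2 Co2+(aq) + Br2(l); thus Q = [Co2+(aq)]^2 / ([Co3+(aq)]^2·[Br-(aq)]^2).
Solving for the unknown gives log [Br-(aq)] = −1.203, so [Br-(aq)] ≈ 0.063 M.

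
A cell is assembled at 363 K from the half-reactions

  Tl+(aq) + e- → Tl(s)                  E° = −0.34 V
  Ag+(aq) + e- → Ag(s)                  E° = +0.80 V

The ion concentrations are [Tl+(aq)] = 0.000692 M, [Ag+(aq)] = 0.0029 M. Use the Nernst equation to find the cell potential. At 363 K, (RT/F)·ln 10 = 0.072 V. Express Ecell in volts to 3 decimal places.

+1.185 V

The Ag⁺/Ag couple has the more positive E°, so it is the cathode; Tl⁺/Tl is the anode.
The standard potential is +0.80 − (−0.34) = +1.14 V and the balanced reaction transfers n = 1 electron.
Balancing gives Ag+(aq) + Tl(s) → Ag(s) + Tl+(aq); hence Q = [Tl+(aq)] / [Ag+(aq)] = 0.239 (log Q = −0.622).
E = E° − (0.072/n)·log Q = +1.14 − (0.072/1)(−0.622) = +1.185 V.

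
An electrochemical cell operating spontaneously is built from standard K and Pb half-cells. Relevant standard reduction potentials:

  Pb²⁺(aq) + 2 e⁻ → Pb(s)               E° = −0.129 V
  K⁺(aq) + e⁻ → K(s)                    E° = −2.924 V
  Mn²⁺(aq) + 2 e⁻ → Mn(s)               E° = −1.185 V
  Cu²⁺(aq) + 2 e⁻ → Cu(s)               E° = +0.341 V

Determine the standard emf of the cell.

The Pb²⁺/Pb couple has the higher E°, so Pb ion is reduced (cathode) and K is oxidized (anode).
E°cell = E°(cathode) − E°(anode) = −0.129 − (−2.924) = +2.795 V.

+2.795 V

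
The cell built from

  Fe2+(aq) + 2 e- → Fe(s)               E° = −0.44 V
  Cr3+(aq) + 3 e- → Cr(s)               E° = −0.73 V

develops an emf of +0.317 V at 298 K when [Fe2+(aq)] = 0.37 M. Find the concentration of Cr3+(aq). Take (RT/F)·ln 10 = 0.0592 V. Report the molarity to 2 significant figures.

0.0096 M

The Fe²⁺/Fe couple has the larger reduction potential, so it is the cathode: E°cell = −0.44 − (−0.73) = +0.29 V and n = 6.
Rearranging E = E° − (0.0592/n)·log Q gives log Q = 6(+0.29 − (+0.317))/0.0592 = −2.736.
The balanced reaction is 3 Fe2+(aq) + 2 Cr(s) → 3 Fe(s) + 2 Cr3+(aq), so Q = [Cr3+(aq)]^2 / [Fe2+(aq)]^3.
Substituting the known concentrations and solving, log [Cr3+(aq)] = −2.016 and [Cr3+(aq)] = 0.0096 M.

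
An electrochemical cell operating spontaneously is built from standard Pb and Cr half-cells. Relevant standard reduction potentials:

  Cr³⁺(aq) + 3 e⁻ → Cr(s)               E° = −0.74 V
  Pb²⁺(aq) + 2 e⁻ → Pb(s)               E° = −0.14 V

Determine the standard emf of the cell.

The Pb²⁺/Pb couple has the higher E°, so Pb ion is reduced (cathode) and Cr is oxidized (anode).
E°cell = E°(cathode) − E°(anode) = −0.14 − (−0.74) = +0.60 V.

+0.60 V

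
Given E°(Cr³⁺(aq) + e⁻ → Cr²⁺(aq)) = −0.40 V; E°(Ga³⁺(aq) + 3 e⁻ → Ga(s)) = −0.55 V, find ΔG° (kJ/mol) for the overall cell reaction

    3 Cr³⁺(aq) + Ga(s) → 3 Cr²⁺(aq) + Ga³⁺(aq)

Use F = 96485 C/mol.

In the reaction as written Cr³⁺(aq) is reduced, so the Cr³⁺/Cr²⁺ couple is the cathode and Ga³⁺/Ga is the anode.
E°cell = −0.40 − (−0.55) = +0.15 V; balancing electrons gives n = 3.
ΔG° = −nFE°cell = −(3)(96485)(+0.15) J/mol = −43.4 kJ/mol.

−43.4 kJ/mol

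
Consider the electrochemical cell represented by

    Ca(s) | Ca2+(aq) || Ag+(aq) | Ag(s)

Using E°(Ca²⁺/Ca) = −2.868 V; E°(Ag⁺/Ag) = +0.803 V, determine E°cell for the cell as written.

By convention the left-hand electrode in cell notation is the anode (oxidation) and the right-hand electrode is the cathode (reduction).
E°cell = E°(right) − E°(left) = +0.803 − (−2.868) = +3.671 V.

+3.671 V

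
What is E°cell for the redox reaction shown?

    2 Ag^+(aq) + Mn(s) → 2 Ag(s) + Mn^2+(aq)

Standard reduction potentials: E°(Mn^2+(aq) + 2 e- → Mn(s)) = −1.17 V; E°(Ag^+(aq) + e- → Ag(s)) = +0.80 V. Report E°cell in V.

In the reaction as written, Ag^+(aq) is reduced (cathode) and Mn^2+(aq) is produced by oxidation at the anode.
E°cell = E°(cathode) − E°(anode) = +0.80 − (−1.17) = +1.97 V.

+1.97 V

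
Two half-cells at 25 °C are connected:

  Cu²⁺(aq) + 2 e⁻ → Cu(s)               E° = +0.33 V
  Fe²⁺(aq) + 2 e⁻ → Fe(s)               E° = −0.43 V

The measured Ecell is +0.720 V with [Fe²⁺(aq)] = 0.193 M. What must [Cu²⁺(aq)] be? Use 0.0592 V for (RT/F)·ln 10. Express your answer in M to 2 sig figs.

The Cu²⁺/Cu couple has the larger reduction potential, so it is the cathode: E°cell = +0.33 − (−0.43) = +0.76 V and n = 2.
From the Nernst equation, log Q = n(E° − E)/0.0592 = 2·(+0.76 − (+0.720))/0.0592 = 1.351.
For Cu²⁺(aq) + Fe(s) → Cu(s) + Fe²⁺(aq), the reaction quotient is Q = [Fe²⁺(aq)] / [Cu²⁺(aq)].
Solving for the unknown gives log [Cu²⁺(aq)] = −2.065, so [Cu²⁺(aq)] ≈ 0.0086 M.

0.0086 M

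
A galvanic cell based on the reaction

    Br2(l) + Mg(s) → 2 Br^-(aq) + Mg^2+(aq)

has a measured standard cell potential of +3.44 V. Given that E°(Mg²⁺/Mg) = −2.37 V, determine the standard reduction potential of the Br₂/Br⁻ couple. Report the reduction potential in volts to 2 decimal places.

+1.07 V

In the reaction as written the Br₂/Br⁻ couple is reduced (cathode) and Mg²⁺/Mg is oxidized (anode), so E°cell = E°(Br₂/Br⁻) − E°(Mg²⁺/Mg).
E°(Br₂/Br⁻) = E°cell + E°(anode) = +3.44 + (−2.37) = +1.07 V.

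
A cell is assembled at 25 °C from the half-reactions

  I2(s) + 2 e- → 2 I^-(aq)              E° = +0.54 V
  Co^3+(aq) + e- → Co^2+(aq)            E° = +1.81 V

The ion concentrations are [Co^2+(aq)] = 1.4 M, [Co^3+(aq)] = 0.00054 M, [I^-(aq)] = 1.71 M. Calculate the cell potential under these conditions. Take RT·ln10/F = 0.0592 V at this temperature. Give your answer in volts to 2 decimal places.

Co³⁺/Co²⁺ is reduced (cathode, E° = +1.81 V) and I₂/I⁻ is oxidized (anode).
E°cell = E°cat − E°an = +1.81 − (+0.54) = +1.27 V; n = 2.
Balancing gives 2 Co^3+(aq) + 2 I^-(aq) → 2 Co^2+(aq) + I2(s); hence Q = [Co^2+(aq)]^2 / ([Co^3+(aq)]^2·[I^-(aq)]^2) = 2.3×10^6 (log Q = 6.361).
Applying E = E° − (RT ln10/nF)·log Q gives +1.27 − (0.0592/2)(6.361) = +1.08 V.

+1.08 V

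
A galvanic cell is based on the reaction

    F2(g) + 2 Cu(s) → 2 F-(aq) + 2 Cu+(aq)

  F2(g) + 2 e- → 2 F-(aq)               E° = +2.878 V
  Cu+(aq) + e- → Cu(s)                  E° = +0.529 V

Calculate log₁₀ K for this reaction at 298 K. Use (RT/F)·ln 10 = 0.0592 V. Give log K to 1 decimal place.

The F₂/F⁻ couple is reduced (cathode); E°cell = +2.878 − (+0.529) = +2.349 V with n = 2.
At equilibrium E = 0, so log K = nE°cell / 0.0592 = (2)(+2.349) / 0.0592 = 79.4.

log K = 79.4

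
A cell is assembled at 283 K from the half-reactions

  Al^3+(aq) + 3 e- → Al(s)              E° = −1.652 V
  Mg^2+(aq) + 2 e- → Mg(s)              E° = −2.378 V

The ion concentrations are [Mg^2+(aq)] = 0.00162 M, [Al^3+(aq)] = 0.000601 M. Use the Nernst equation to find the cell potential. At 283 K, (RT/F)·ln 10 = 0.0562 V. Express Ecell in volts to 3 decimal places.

Al³⁺/Al is reduced (cathode, E° = −1.652 V) and Mg²⁺/Mg is oxidized (anode).
The standard potential is −1.652 − (−2.378) = +0.726 V and the balanced reaction transfers n = 6 electrons.
The balanced reaction is 2 Al^3+(aq) + 3 Mg(s) → 2 Al(s) + 3 Mg^2+(aq), so Q = [Mg^2+(aq)]^3 / [Al^3+(aq)]^2 = 0.0118 and log Q = −1.929.
By the Nernst equation, E = +0.726 − (0.0562/6)·(−1.929) = +0.744 V.

+0.744 V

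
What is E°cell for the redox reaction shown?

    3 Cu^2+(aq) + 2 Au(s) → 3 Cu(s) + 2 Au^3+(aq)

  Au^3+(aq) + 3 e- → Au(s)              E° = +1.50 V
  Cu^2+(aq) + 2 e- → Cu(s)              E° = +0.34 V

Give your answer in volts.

In the reaction as written, Cu^2+(aq) is reduced (cathode) and Au^3+(aq) is produced by oxidation at the anode.
E°cell = E°(cathode) − E°(anode) = +0.34 − (+1.50) = −1.16 V.

−1.16 V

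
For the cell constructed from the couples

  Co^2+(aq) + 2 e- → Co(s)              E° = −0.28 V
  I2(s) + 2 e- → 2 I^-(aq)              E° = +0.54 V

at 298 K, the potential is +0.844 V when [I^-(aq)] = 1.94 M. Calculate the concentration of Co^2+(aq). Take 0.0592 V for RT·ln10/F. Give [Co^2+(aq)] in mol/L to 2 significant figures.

0.041 M

I₂/I⁻ is the cathode (higher E°); E°cell = +0.54 − (−0.28) = +0.82 V with n = 2.
Since E = E° − (0.0592/n)·log Q, log Q = n(E° − E)/0.0592 = −0.811.
Balancing electrons gives I2(s) + Co(s) → 2 I^-(aq) + Co^2+(aq); thus Q = [I^-(aq)]^2·[Co^2+(aq)].
Isolating [Co^2+(aq)] in Q = 10^{−0.811} yields log [Co^2+(aq)] = −1.387, i.e. 0.041 M.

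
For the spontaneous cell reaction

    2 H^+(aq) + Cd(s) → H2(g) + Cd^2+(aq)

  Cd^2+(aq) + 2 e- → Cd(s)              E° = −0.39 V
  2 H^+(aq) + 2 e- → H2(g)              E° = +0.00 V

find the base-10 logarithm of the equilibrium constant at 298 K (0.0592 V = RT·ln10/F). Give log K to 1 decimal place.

log K = 13.2

The 2H⁺/H₂ couple is reduced (cathode); E°cell = +0.00 − (−0.39) = +0.39 V with n = 2.
At equilibrium E = 0, so log K = nE°cell / 0.0592 = (2)(+0.39) / 0.0592 = 13.2.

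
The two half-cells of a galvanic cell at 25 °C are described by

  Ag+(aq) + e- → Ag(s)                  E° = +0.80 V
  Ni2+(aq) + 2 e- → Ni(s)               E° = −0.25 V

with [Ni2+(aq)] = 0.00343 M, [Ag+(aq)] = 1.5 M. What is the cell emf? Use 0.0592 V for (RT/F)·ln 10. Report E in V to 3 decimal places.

Ag⁺/Ag is reduced (cathode, E° = +0.80 V) and Ni²⁺/Ni is oxidized (anode).
The standard potential is +0.80 − (−0.25) = +1.05 V and the balanced reaction transfers n = 2 electrons.
For the overall reaction 2 Ag+(aq) + Ni(s) → 2 Ag(s) + Ni2+(aq), Q = [Ni2+(aq)] / [Ag+(aq)]^2 = 0.00152, giving log Q = −2.817.
Applying E = E° − (RT ln10/nF)·log Q gives +1.05 − (0.0592/2)(−2.817) = +1.133 V.

+1.133 V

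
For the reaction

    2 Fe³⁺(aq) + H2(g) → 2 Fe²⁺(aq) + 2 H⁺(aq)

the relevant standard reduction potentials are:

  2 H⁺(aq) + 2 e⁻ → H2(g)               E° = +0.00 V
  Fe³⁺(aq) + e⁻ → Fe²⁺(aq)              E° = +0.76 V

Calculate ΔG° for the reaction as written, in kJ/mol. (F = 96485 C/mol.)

−147 kJ/mol

In the reaction as written Fe³⁺(aq) is reduced, so the Fe³⁺/Fe²⁺ couple is the cathode and 2H⁺/H₂ is the anode.
E°cell = +0.76 − (+0.00) = +0.76 V; balancing electrons gives n = 2.
ΔG° = −nFE°cell = −(2)(96485)(+0.76) J/mol = −147 kJ/mol.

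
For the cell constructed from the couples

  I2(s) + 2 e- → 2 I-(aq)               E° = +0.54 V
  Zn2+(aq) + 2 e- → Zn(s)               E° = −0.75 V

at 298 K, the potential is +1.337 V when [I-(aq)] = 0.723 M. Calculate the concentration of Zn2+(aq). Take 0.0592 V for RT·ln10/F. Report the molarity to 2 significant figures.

0.049 M

The I₂/I⁻ couple has the larger reduction potential, so it is the cathode: E°cell = +0.54 − (−0.75) = +1.29 V and n = 2.
Since E = E° − (0.0592/n)·log Q, log Q = n(E° − E)/0.0592 = −1.588.
Balancing electrons gives I2(s) + Zn(s) → 2 I-(aq) + Zn2+(aq); thus Q = [I-(aq)]^2·[Zn2+(aq)].
Isolating [Zn2+(aq)] in Q = 10^{−1.588} yields log [Zn2+(aq)] = −1.306, i.e. 0.049 M.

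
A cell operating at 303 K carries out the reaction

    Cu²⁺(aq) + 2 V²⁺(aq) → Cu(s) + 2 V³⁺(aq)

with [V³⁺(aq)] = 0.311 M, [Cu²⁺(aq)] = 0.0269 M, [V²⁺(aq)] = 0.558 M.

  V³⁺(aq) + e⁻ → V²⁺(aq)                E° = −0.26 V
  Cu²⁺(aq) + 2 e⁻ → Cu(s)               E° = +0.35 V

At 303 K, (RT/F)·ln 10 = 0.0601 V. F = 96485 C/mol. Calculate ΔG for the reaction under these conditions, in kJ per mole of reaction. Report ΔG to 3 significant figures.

−112 kJ/mol

With Cu²⁺/Cu reduced at the cathode, E°cell = +0.35 − (−0.26) = +0.61 V and n = 2.
The reaction quotient is [V³⁺(aq)]^2 / ([Cu²⁺(aq)]·[V²⁺(aq)]^2) = 11.5; by Nernst, E = +0.61 − (0.0601/2)(1.063) = +0.5781 V.
ΔG = −nFE = −(2)(96485)(+0.5781) J/mol = −112 kJ/mol.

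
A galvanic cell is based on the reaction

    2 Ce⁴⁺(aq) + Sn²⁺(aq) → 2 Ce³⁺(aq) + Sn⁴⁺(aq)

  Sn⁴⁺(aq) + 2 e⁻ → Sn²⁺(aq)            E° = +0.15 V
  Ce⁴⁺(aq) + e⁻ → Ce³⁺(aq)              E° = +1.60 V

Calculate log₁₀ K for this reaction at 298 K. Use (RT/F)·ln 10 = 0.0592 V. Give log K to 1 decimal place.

log K = 49.0

The Ce⁴⁺/Ce³⁺ couple is reduced (cathode); E°cell = +1.60 − (+0.15) = +1.45 V with n = 2.
At equilibrium E = 0, so log K = nE°cell / 0.0592 = (2)(+1.45) / 0.0592 = 49.0.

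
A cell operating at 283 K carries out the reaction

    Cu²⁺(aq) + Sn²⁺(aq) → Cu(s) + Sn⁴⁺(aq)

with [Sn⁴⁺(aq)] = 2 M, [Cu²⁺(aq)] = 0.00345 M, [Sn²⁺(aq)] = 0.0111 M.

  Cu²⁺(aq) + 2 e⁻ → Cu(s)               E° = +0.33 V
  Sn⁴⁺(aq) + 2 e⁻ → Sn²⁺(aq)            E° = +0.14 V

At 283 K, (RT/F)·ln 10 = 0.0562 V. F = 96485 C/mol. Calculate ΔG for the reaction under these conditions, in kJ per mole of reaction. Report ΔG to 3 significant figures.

−11.1 kJ/mol

The standard cell potential is +0.33 − (+0.14) = +0.19 V, with n = 2 electrons in the balanced equation.
Q = [Sn⁴⁺(aq)] / ([Cu²⁺(aq)]·[Sn²⁺(aq)]) = 5.22×10^4, so log Q = 4.718 and E = +0.19 − (0.0562/2)(4.718) = +0.0574 V.
ΔG = −nFE = −(2)(96485)(+0.0574) J/mol = −11.1 kJ/mol.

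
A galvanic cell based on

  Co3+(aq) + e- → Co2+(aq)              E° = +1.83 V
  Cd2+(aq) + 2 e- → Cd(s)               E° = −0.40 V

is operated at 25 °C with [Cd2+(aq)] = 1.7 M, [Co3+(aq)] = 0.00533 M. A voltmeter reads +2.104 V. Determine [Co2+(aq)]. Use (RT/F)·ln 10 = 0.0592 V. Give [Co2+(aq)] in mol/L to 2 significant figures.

With Co³⁺/Co²⁺ at the cathode and Cd²⁺/Cd at the anode, E°cell = +1.83 − (−0.40) = +2.23 V (n = 2).
From the Nernst equation, log Q = n(E° − E)/0.0592 = 2·(+2.23 − (+2.104))/0.0592 = 4.257.
The balanced reaction is 2 Co3+(aq) + Cd(s) → 2 Co2+(aq) + Cd2+(aq), so Q = ([Co2+(aq)]^2·[Cd2+(aq)]) / [Co3+(aq)]^2.
Solving for the unknown gives log [Co2+(aq)] = −0.260, so [Co2+(aq)] ≈ 0.55 M.

0.55 M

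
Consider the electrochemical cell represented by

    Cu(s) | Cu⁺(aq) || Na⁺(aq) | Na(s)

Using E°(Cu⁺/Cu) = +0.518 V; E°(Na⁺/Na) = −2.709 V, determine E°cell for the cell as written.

−3.227 V

By convention the left-hand electrode in cell notation is the anode (oxidation) and the right-hand electrode is the cathode (reduction).
E°cell = E°(right) − E°(left) = −2.709 − (+0.518) = −3.227 V.
The negative sign shows that, as written, the cell would require an external voltage to drive the reaction.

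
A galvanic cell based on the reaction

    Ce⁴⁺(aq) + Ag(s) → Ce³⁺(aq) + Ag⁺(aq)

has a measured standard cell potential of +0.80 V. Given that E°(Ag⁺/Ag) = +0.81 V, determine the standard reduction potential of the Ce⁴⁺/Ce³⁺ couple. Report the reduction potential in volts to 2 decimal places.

In the reaction as written the Ce⁴⁺/Ce³⁺ couple is reduced (cathode) and Ag⁺/Ag is oxidized (anode), so E°cell = E°(Ce⁴⁺/Ce³⁺) − E°(Ag⁺/Ag).
E°(Ce⁴⁺/Ce³⁺) = E°cell + E°(anode) = +0.80 + (+0.81) = +1.61 V.

+1.61 V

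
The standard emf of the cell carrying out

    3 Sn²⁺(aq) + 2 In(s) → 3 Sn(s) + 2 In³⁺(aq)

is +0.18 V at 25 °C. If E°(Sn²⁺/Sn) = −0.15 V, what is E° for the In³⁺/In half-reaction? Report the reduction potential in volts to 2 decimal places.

−0.33 V

In the reaction as written the Sn²⁺/Sn couple is reduced (cathode) and In³⁺/In is oxidized (anode), so E°cell = E°(Sn²⁺/Sn) − E°(In³⁺/In).
E°(In³⁺/In) = E°(cathode) − E°cell = −0.15 − (+0.18) = −0.33 V.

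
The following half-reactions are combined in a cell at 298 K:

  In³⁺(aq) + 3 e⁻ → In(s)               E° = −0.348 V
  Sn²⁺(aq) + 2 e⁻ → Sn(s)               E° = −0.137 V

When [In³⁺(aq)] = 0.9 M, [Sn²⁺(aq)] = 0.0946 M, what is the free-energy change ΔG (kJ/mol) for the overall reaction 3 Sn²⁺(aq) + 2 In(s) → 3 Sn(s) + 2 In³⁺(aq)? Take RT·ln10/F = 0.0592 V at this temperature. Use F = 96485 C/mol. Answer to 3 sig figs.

E°cell = −0.137 − (−0.348) = +0.211 V; the balanced reaction transfers n = 6 electrons.
Here Q = [In³⁺(aq)]^2 / [Sn²⁺(aq)]^3 = 957 (log Q = 2.981), giving E = +0.211 − (0.0592/6)·(2.981) = +0.1816 V.
Finally ΔG = −nFE = −(6)(96485 C/mol)(+0.1816 V) = −105 kJ/mol.

−105 kJ/mol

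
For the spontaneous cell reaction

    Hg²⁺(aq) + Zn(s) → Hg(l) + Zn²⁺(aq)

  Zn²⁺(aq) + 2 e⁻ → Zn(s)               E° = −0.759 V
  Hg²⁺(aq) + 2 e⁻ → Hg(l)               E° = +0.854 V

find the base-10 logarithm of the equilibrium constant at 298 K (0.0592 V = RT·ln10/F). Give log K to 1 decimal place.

log K = 54.5

The Hg²⁺/Hg couple is reduced (cathode); E°cell = +0.854 − (−0.759) = +1.613 V with n = 2.
At equilibrium E = 0, so log K = nE°cell / 0.0592 = (2)(+1.613) / 0.0592 = 54.5.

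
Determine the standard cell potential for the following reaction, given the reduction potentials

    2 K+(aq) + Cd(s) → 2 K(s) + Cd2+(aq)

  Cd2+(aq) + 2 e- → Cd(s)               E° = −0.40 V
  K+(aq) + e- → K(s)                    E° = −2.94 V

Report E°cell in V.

−2.54 V

K+(aq) gains electrons, so the K⁺/K couple is the cathode; the Cd²⁺/Cd couple is the anode.
E°cell = E°(cathode) − E°(anode) = −2.94 − (−0.40) = −2.54 V.
The negative E°cell means the reaction is non-spontaneous in the direction written.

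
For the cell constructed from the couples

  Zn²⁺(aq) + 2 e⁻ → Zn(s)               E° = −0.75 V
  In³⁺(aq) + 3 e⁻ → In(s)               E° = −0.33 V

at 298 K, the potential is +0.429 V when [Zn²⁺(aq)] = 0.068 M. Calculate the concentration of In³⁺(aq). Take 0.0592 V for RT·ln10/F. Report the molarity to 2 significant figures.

With In³⁺/In at the cathode and Zn²⁺/Zn at the anode, E°cell = −0.33 − (−0.75) = +0.42 V (n = 6).
Since E = E° − (0.0592/n)·log Q, log Q = n(E° − E)/0.0592 = −0.912.
Balancing electrons gives 2 In³⁺(aq) + 3 Zn(s) → 2 In(s) + 3 Zn²⁺(aq); thus Q = [Zn²⁺(aq)]^3 / [In³⁺(aq)]^2.
Isolating [In³⁺(aq)] in Q = 10^{−0.912} yields log [In³⁺(aq)] = −1.295, i.e. 0.051 M.

0.051 M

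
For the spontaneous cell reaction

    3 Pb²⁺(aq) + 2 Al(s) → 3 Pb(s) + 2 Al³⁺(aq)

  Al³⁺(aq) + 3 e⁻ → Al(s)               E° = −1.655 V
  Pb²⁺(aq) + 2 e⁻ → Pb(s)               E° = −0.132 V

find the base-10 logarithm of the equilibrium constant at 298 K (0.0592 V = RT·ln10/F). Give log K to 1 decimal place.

log K = 154.4

The Pb²⁺/Pb couple is reduced (cathode); E°cell = −0.132 − (−1.655) = +1.523 V with n = 6.
At equilibrium E = 0, so log K = nE°cell / 0.0592 = (6)(+1.523) / 0.0592 = 154.4.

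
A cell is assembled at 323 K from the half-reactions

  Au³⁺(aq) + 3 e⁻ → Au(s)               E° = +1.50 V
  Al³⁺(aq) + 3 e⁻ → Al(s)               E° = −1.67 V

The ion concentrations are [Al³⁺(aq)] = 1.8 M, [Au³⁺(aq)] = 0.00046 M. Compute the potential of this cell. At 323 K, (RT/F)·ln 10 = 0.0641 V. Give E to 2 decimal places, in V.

+3.09 V

Au³⁺/Au is reduced (cathode, E° = +1.50 V) and Al³⁺/Al is oxidized (anode).
The standard potential is +1.50 − (−1.67) = +3.17 V and the balanced reaction transfers n = 3 electrons.
The balanced reaction is Au³⁺(aq) + Al(s) → Au(s) + Al³⁺(aq), so Q = [Al³⁺(aq)] / [Au³⁺(aq)] = 3.91×10^3 and log Q = 3.593.
E = E° − (0.0641/n)·log Q = +3.17 − (0.0641/3)(3.593) = +3.09 V.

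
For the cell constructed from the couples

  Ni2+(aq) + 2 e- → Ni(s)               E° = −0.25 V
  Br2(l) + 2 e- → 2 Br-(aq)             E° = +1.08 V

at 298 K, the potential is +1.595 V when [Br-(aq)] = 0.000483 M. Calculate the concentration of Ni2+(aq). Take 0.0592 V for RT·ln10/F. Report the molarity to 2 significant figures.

The Br₂/Br⁻ couple has the larger reduction potential, so it is the cathode: E°cell = +1.08 − (−0.25) = +1.33 V and n = 2.
Rearranging E = E° − (0.0592/n)·log Q gives log Q = 2(+1.33 − (+1.595))/0.0592 = −8.953.
Balancing electrons gives Br2(l) + Ni(s) → 2 Br-(aq) + Ni2+(aq); thus Q = [Br-(aq)]^2·[Ni2+(aq)].
Substituting the known concentrations and solving, log [Ni2+(aq)] = −2.321 and [Ni2+(aq)] = 0.0048 M.

0.0048 M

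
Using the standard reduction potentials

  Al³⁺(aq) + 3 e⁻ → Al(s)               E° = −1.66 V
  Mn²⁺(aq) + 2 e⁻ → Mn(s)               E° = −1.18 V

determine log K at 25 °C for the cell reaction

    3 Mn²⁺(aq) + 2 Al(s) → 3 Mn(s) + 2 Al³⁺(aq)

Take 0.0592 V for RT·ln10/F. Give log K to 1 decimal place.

The Mn²⁺/Mn couple is reduced (cathode); E°cell = −1.18 − (−1.66) = +0.48 V with n = 6.
At equilibrium E = 0, so log K = nE°cell / 0.0592 = (6)(+0.48) / 0.0592 = 48.6.

log K = 48.6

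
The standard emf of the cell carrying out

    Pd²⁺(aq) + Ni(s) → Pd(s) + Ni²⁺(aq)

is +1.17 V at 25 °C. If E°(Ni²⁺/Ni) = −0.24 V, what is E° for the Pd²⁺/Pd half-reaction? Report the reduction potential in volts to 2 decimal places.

In the reaction as written the Pd²⁺/Pd couple is reduced (cathode) and Ni²⁺/Ni is oxidized (anode), so E°cell = E°(Pd²⁺/Pd) − E°(Ni²⁺/Ni).
E°(Pd²⁺/Pd) = E°cell + E°(anode) = +1.17 + (−0.24) = +0.93 V.

+0.93 V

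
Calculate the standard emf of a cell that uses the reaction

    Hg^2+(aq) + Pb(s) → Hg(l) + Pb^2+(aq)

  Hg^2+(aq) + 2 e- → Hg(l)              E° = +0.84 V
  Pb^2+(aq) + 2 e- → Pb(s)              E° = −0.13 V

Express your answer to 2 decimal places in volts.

Hg^2+(aq) gains electrons, so the Hg²⁺/Hg couple is the cathode; the Pb²⁺/Pb couple is the anode.
E°cell = E°(cathode) − E°(anode) = +0.84 − (−0.13) = +0.97 V.

+0.97 V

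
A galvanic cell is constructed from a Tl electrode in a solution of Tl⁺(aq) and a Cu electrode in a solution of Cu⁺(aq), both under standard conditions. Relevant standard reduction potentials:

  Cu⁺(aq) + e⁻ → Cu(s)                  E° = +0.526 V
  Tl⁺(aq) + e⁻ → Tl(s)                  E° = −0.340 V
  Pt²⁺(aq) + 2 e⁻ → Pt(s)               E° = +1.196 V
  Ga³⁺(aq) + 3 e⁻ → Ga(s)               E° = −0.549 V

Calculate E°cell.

Of the two couples in this cell, the one with the more positive reduction potential is reduced at the cathode: here that is Cu⁺/Cu (+0.526 V); Tl⁺/Tl (−0.340 V) is the anode.
E°cell = E°(cathode) − E°(anode) = +0.526 − (−0.340) = +0.866 V.

+0.866 V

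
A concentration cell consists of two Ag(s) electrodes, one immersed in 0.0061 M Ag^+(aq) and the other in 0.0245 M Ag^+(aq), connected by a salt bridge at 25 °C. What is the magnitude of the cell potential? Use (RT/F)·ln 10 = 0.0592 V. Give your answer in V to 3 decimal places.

0.036 V

For a concentration cell E°cell = 0, since both electrodes use the same couple.
The compartment with the higher Ag^+(aq) concentration (0.0245 M) acts as the cathode; ions are reduced there and produced at the dilute (0.0061 M) anode.
With n = 1, Ecell = −(0.0592/1)·log([dilute]/[conc]) = −(0.0592/1)·log(0.0061/0.0245) = +0.036 V.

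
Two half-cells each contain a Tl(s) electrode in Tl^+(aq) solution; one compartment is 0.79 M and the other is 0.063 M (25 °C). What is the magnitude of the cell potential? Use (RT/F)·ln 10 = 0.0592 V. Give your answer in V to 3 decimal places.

For a concentration cell E°cell = 0, since both electrodes use the same couple.
The compartment with the higher Tl^+(aq) concentration (0.79 M) acts as the cathode; ions are reduced there and produced at the dilute (0.063 M) anode.
With n = 1, Ecell = −(0.0592/1)·log([dilute]/[conc]) = −(0.0592/1)·log(0.063/0.79) = +0.065 V.

0.065 V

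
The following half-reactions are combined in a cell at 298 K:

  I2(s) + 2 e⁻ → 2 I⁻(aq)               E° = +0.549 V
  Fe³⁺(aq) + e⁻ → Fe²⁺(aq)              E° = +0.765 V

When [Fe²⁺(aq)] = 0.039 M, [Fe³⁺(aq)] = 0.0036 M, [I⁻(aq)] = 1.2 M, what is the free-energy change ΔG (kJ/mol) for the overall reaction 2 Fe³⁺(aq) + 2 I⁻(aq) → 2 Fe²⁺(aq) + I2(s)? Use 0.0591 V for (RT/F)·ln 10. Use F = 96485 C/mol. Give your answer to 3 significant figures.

−30.8 kJ/mol

E°cell = +0.765 − (+0.549) = +0.216 V; the balanced reaction transfers n = 2 electrons.
Q = [Fe²⁺(aq)]^2 / ([Fe³⁺(aq)]^2·[I⁻(aq)]^2) = 81.5, so log Q = 1.911 and E = +0.216 − (0.0591/2)(1.911) = +0.1595 V.
Then ΔG = −nFE = −2 × 96485 × +0.1595 J/mol = −30.8 kJ/mol.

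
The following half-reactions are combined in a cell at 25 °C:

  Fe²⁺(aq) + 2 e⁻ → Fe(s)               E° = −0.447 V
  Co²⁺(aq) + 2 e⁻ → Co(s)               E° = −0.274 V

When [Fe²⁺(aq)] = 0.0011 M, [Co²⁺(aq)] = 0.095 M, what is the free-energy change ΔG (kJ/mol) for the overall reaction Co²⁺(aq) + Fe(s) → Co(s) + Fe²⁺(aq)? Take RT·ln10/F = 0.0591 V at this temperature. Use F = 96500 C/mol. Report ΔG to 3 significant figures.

The standard cell potential is −0.274 − (−0.447) = +0.173 V, with n = 2 electrons in the balanced equation.
Here Q = [Fe²⁺(aq)] / [Co²⁺(aq)] = 0.0116 (log Q = −1.936), giving E = +0.173 − (0.0591/2)·(−1.936) = +0.2302 V.
Then ΔG = −nFE = −2 × 96500 × +0.2302 J/mol = −44.4 kJ/mol.

−44.4 kJ/mol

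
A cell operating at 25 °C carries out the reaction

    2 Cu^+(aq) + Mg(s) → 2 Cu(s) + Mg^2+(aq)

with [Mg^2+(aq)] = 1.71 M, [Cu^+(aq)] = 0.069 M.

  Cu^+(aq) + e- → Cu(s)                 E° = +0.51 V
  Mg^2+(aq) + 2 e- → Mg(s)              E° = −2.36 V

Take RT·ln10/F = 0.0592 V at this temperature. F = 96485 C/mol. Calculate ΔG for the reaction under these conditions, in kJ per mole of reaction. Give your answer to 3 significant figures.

−539 kJ/mol

E°cell = +0.51 − (−2.36) = +2.87 V; the balanced reaction transfers n = 2 electrons.
Q = [Mg^2+(aq)] / [Cu^+(aq)]^2 = 359, so log Q = 2.555 and E = +2.87 − (0.0592/2)(2.555) = +2.7944 V.
Finally ΔG = −nFE = −(2)(96485 C/mol)(+2.7944 V) = −539 kJ/mol.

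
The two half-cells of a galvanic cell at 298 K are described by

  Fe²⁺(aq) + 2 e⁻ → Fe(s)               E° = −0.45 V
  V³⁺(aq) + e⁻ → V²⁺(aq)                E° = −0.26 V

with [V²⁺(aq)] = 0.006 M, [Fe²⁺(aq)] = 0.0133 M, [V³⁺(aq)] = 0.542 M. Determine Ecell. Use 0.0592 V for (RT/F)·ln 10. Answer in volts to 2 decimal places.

+0.36 V

Since E°(V³⁺/V²⁺) > E°(Fe²⁺/Fe), V³⁺/V²⁺ serves as the cathode.
E°cell = −0.26 − (−0.45) = +0.19 V, with n = 2 electrons transferred.
For the overall reaction 2 V³⁺(aq) + Fe(s) → 2 V²⁺(aq) + Fe²⁺(aq), Q = ([V²⁺(aq)]^2·[Fe²⁺(aq)]) / [V³⁺(aq)]^2 = 1.63×10^−6, giving log Q = −5.788.
By the Nernst equation, E = +0.19 − (0.0592/2)·(−5.788) = +0.36 V.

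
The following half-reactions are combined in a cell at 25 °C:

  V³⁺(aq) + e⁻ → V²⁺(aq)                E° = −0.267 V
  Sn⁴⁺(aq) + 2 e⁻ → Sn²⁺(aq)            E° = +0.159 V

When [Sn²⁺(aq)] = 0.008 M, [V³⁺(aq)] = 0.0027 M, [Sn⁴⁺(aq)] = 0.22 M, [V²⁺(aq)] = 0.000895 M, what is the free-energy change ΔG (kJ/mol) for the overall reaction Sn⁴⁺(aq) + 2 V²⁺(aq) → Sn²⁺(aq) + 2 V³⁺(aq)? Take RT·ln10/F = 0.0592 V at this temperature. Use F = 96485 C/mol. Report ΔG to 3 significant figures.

The standard cell potential is +0.159 − (−0.267) = +0.426 V, with n = 2 electrons in the balanced equation.
Here Q = ([Sn²⁺(aq)]·[V³⁺(aq)]^2) / ([Sn⁴⁺(aq)]·[V²⁺(aq)]^2) = 0.331 (log Q = −0.480), giving E = +0.426 − (0.0592/2)·(−0.480) = +0.4402 V.
ΔG = −nFE = −(2)(96485)(+0.4402) J/mol = −84.9 kJ/mol.

−84.9 kJ/mol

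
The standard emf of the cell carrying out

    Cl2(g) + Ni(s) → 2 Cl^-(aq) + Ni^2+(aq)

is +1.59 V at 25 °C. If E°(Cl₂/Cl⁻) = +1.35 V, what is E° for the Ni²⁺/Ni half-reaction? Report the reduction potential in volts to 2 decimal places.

In the reaction as written the Cl₂/Cl⁻ couple is reduced (cathode) and Ni²⁺/Ni is oxidized (anode), so E°cell = E°(Cl₂/Cl⁻) − E°(Ni²⁺/Ni).
E°(Ni²⁺/Ni) = E°(cathode) − E°cell = +1.35 − (+1.59) = −0.24 V.

−0.24 V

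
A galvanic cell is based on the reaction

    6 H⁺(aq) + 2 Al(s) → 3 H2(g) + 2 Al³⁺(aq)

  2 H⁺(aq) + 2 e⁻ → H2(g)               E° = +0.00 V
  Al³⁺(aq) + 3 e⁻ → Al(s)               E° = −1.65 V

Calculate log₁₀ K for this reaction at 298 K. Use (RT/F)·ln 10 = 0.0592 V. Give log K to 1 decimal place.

log K = 167.2

The 2H⁺/H₂ couple is reduced (cathode); E°cell = +0.00 − (−1.65) = +1.65 V with n = 6.
At equilibrium E = 0, so log K = nE°cell / 0.0592 = (6)(+1.65) / 0.0592 = 167.2.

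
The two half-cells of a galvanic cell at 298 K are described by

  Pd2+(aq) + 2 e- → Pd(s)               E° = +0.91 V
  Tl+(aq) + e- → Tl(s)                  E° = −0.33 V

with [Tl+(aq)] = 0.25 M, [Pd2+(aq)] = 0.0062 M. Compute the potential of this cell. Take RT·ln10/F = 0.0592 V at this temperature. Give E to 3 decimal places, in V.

+1.210 V

Pd²⁺/Pd is reduced (cathode, E° = +0.91 V) and Tl⁺/Tl is oxidized (anode).
E°cell = E°cat − E°an = +0.91 − (−0.33) = +1.24 V; n = 2.
For the overall reaction Pd2+(aq) + 2 Tl(s) → Pd(s) + 2 Tl+(aq), Q = [Tl+(aq)]^2 / [Pd2+(aq)] = 10.1, giving log Q = 1.003.
E = E° − (0.0592/n)·log Q = +1.24 − (0.0592/2)(1.003) = +1.210 V.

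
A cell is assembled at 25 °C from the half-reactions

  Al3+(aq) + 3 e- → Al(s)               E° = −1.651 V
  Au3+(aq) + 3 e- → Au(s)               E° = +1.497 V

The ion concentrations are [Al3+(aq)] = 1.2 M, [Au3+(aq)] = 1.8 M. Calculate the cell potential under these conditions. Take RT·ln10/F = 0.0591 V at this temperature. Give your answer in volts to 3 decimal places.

Since E°(Au³⁺/Au) > E°(Al³⁺/Al), Au³⁺/Au serves as the cathode.
E°cell = E°cat − E°an = +1.497 − (−1.651) = +3.148 V; n = 3.
For the overall reaction Au3+(aq) + Al(s) → Au(s) + Al3+(aq), Q = [Al3+(aq)] / [Au3+(aq)] = 0.667, giving log Q = −0.176.
Applying E = E° − (RT ln10/nF)·log Q gives +3.148 − (0.0591/3)(−0.176) = +3.151 V.

+3.151 V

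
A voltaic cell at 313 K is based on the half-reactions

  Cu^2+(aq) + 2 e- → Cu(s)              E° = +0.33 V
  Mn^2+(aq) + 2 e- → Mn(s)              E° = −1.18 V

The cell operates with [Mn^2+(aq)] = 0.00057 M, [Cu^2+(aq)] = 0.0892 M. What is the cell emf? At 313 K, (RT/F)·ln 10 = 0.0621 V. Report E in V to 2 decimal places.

The Cu²⁺/Cu couple has the more positive E°, so it is the cathode; Mn²⁺/Mn is the anode.
The standard potential is +0.33 − (−1.18) = +1.51 V and the balanced reaction transfers n = 2 electrons.
For the overall reaction Cu^2+(aq) + Mn(s) → Cu(s) + Mn^2+(aq), Q = [Mn^2+(aq)] / [Cu^2+(aq)] = 0.00639, giving log Q = −2.194.
By the Nernst equation, E = +1.51 − (0.0621/2)·(−2.194) = +1.58 V.

+1.58 V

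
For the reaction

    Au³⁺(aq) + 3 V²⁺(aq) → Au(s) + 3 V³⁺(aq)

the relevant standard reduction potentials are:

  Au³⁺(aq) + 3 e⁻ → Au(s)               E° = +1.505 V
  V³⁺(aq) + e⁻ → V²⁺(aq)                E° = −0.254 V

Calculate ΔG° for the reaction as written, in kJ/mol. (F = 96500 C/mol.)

−509 kJ/mol

In the reaction as written Au³⁺(aq) is reduced, so the Au³⁺/Au couple is the cathode and V³⁺/V²⁺ is the anode.
E°cell = +1.505 − (−0.254) = +1.759 V; balancing electrons gives n = 3.
ΔG° = −nFE°cell = −(3)(96500)(+1.759) J/mol = −509 kJ/mol.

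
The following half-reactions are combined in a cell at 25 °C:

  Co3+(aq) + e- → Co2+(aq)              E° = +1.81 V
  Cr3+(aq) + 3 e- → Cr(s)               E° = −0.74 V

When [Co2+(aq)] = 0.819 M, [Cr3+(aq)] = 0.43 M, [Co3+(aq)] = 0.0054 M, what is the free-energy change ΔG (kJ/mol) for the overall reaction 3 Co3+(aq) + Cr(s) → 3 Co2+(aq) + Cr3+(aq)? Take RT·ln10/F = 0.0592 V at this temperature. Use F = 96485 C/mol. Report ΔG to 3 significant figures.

−703 kJ/mol

E°cell = +1.81 − (−0.74) = +2.55 V; the balanced reaction transfers n = 3 electrons.
Q = ([Co2+(aq)]^3·[Cr3+(aq)]) / [Co3+(aq)]^3 = 1.5×10^6, so log Q = 6.176 and E = +2.55 − (0.0592/3)(6.176) = +2.4281 V.
Then ΔG = −nFE = −3 × 96485 × +2.4281 J/mol = −703 kJ/mol.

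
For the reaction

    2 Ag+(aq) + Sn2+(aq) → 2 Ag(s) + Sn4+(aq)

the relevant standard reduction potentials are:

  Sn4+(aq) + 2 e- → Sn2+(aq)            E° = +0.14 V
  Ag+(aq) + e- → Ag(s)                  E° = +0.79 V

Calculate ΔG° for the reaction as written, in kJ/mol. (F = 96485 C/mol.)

In the reaction as written Ag+(aq) is reduced, so the Ag⁺/Ag couple is the cathode and Sn⁴⁺/Sn²⁺ is the anode.
E°cell = +0.79 − (+0.14) = +0.65 V; balancing electrons gives n = 2.
ΔG° = −nFE°cell = −(2)(96485)(+0.65) J/mol = −125 kJ/mol.

−125 kJ/mol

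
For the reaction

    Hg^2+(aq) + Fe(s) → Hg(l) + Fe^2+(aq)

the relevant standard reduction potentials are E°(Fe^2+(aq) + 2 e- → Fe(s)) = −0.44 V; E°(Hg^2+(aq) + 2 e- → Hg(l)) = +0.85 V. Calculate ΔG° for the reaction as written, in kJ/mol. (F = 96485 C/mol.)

−249 kJ/mol

In the reaction as written Hg^2+(aq) is reduced, so the Hg²⁺/Hg couple is the cathode and Fe²⁺/Fe is the anode.
E°cell = +0.85 − (−0.44) = +1.29 V; balancing electrons gives n = 2.
ΔG° = −nFE°cell = −(2)(96485)(+1.29) J/mol = −249 kJ/mol.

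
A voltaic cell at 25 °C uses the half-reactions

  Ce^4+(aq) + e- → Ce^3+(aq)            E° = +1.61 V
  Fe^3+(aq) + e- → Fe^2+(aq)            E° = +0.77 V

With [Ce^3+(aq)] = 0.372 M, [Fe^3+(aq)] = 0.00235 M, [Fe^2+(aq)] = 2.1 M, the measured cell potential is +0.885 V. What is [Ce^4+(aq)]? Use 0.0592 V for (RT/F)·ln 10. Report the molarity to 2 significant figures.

0.0024 M

With Ce⁴⁺/Ce³⁺ at the cathode and Fe³⁺/Fe²⁺ at the anode, E°cell = +1.61 − (+0.77) = +0.84 V (n = 1).
Rearranging E = E° − (0.0592/n)·log Q gives log Q = 1(+0.84 − (+0.885))/0.0592 = −0.760.
The balanced reaction is Ce^4+(aq) + Fe^2+(aq) → Ce^3+(aq) + Fe^3+(aq), so Q = ([Ce^3+(aq)]·[Fe^3+(aq)]) / ([Ce^4+(aq)]·[Fe^2+(aq)]).
Isolating [Ce^4+(aq)] in Q = 10^{−0.760} yields log [Ce^4+(aq)] = −2.621, i.e. 0.0024 M.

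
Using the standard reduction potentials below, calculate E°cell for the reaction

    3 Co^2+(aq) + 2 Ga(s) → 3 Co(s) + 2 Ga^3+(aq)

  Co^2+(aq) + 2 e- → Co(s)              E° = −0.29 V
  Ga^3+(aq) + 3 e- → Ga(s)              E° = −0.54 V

+0.25 V

In the reaction as written, Co^2+(aq) is reduced (cathode) and Ga^3+(aq) is produced by oxidation at the anode.
E°cell = E°(cathode) − E°(anode) = −0.29 − (−0.54) = +0.25 V.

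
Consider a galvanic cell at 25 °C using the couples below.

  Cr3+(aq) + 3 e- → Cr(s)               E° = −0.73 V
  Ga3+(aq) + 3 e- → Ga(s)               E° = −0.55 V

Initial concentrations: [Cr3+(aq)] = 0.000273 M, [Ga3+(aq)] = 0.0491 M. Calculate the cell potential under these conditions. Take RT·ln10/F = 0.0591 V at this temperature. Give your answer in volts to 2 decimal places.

+0.22 V

The Ga³⁺/Ga couple has the more positive E°, so it is the cathode; Cr³⁺/Cr is the anode.
E°cell = −0.55 − (−0.73) = +0.18 V, with n = 3 electrons transferred.
For the overall reaction Ga3+(aq) + Cr(s) → Ga(s) + Cr3+(aq), Q = [Cr3+(aq)] / [Ga3+(aq)] = 0.00556, giving log Q = −2.255.
Applying E = E° − (RT ln10/nF)·log Q gives +0.18 − (0.0591/3)(−2.255) = +0.22 V.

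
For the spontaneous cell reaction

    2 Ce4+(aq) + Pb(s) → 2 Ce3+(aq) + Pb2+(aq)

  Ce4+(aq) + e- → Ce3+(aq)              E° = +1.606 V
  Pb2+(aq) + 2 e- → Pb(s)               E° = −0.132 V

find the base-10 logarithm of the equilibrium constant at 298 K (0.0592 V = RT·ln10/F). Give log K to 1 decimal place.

log K = 58.7

The Ce⁴⁺/Ce³⁺ couple is reduced (cathode); E°cell = +1.606 − (−0.132) = +1.738 V with n = 2.
At equilibrium E = 0, so log K = nE°cell / 0.0592 = (2)(+1.738) / 0.0592 = 58.7.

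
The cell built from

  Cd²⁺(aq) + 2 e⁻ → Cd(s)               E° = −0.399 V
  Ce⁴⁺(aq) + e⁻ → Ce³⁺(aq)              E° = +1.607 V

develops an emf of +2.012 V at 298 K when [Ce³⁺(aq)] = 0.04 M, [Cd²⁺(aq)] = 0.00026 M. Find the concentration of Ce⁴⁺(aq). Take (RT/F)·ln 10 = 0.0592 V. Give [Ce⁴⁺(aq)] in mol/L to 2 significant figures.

0.00081 M

The Ce⁴⁺/Ce³⁺ couple has the larger reduction potential, so it is the cathode: E°cell = +1.607 − (−0.399) = +2.006 V and n = 2.
Rearranging E = E° − (0.0592/n)·log Q gives log Q = 2(+2.006 − (+2.012))/0.0592 = −0.203.
Balancing electrons gives 2 Ce⁴⁺(aq) + Cd(s) → 2 Ce³⁺(aq) + Cd²⁺(aq); thus Q = ([Ce³⁺(aq)]^2·[Cd²⁺(aq)]) / [Ce⁴⁺(aq)]^2.
Isolating [Ce⁴⁺(aq)] in Q = 10^{−0.203} yields log [Ce⁴⁺(aq)] = −3.089, i.e. 0.00081 M.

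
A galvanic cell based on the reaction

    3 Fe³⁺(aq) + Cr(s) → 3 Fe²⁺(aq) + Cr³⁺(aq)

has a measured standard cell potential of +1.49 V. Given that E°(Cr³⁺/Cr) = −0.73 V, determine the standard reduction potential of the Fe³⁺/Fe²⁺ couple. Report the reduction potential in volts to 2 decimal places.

+0.76 V

In the reaction as written the Fe³⁺/Fe²⁺ couple is reduced (cathode) and Cr³⁺/Cr is oxidized (anode), so E°cell = E°(Fe³⁺/Fe²⁺) − E°(Cr³⁺/Cr).
E°(Fe³⁺/Fe²⁺) = E°cell + E°(anode) = +1.49 + (−0.73) = +0.76 V.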